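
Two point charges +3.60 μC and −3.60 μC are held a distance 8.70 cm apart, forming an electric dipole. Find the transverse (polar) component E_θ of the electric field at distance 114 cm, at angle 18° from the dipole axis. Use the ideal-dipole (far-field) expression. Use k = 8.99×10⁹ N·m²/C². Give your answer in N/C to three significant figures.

E_θ ≈ 587 N/C

Dipole moment p = qd = (3.60×10⁻⁶ C)(0.0870 m) = 3.132×10⁻⁷ C·m.
For a dipole, E_θ = (kp sinθ)/r³.
kp/r³ = (8.99×10⁹)(3.132×10⁻⁷)/(1.14)³ = 1900 N/C.
E_θ = 1900·sin18° = 587.3 N/C.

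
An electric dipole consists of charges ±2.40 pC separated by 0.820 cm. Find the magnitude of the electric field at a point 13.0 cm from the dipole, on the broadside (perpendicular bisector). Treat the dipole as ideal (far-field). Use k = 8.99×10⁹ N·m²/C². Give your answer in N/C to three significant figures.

Dipole moment p = qd = (2.40×10⁻¹² C)(0.00820 m) = 1.968×10⁻¹⁴ C·m.
In the equatorial plane E = kp/r³.
E = (8.99×10⁹)(1.968×10⁻¹⁴) / (0.130)³ = 0.08053 N/C.

E ≈ 0.0805 N/C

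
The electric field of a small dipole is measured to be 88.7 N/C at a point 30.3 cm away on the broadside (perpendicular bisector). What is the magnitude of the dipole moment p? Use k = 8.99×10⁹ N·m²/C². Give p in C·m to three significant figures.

p ≈ 2.74×10⁻¹⁰ C·m

In the equatorial plane E = kp/r³, so p = Er³/(k).
p = (88.7)·(0.303)³ / (8.99×10⁹) = 2.745×10⁻¹⁰ C·m.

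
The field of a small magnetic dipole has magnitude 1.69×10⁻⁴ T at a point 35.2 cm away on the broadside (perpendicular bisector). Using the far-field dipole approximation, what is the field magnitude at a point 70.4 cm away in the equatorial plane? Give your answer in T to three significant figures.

B ≈ 2.11×10⁻⁵ T

Dipole fields scale as 1/r³ in the far field; the geometry is the same at both points.
B₂ = B₁ · (r₁/r₂)³ = 1.69×10⁻⁴ · (35.2/70.4)³.
(r₁/r₂)³ = (0.5)³ = 0.125.
B₂ ≈ 2.112×10⁻⁵ T.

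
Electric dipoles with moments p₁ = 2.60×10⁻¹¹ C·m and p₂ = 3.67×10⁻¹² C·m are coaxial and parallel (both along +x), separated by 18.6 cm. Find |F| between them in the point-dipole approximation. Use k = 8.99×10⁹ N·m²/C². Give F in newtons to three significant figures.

F ≈ 4.30×10⁻⁹ N

On-axis field of dipole 1 at distance r: E = 2kp₁/r³. Force on dipole 2 is F = p₂·dE/dr (gradient along axis).
dE/dr = −6kp₁/r⁴, so |F| = 6kp₁p₂/r⁴ (attractive for aligned moments).
F = 6(8.99×10⁹)(2.60×10⁻¹¹)(3.67×10⁻¹²)/(0.186)⁴ = 4.300×10⁻⁹ N.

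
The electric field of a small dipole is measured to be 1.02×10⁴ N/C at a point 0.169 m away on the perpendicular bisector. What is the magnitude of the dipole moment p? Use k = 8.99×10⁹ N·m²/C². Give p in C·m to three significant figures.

In the equatorial plane E = kp/r³, so p = Er³/(k).
p = (1.02×10⁴)·(0.169)³ / (8.99×10⁹) = 5.476×10⁻⁹ C·m.

p ≈ 5.48×10⁻⁹ C·m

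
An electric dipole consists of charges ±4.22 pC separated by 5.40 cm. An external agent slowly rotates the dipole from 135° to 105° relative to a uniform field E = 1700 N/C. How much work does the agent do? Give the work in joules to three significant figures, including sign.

Dipole moment p = qd = (4.22×10⁻¹² C)(0.0540 m) = 2.279×10⁻¹³ C·m.
W_ext = ΔU = U(θ₂) − U(θ₁) = −pE cosθ₂ − (−pE cosθ₁) = pE(cosθ₁ − cosθ₂).
W = (2.279×10⁻¹³)(1700)·(cos135° − cos105°) = (3.874×10⁻¹⁰)·(-0.4483) = -1.737×10⁻¹⁰ J.

W ≈ -1.74×10⁻¹⁰ J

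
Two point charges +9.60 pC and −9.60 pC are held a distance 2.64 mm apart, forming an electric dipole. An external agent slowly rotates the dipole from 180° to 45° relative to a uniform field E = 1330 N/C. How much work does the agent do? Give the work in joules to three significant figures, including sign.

Dipole moment p = qd = (9.60×10⁻¹² C)(0.00264 m) = 2.534×10⁻¹⁴ C·m.
W_ext = ΔU = U(θ₂) − U(θ₁) = −pE cosθ₂ − (−pE cosθ₁) = pE(cosθ₁ − cosθ₂).
W = (2.534×10⁻¹⁴)(1330)·(cos180° − cos45°) = (3.370×10⁻¹¹)·(-1.7071) = -5.753×10⁻¹¹ J.

W ≈ -5.75×10⁻¹¹ J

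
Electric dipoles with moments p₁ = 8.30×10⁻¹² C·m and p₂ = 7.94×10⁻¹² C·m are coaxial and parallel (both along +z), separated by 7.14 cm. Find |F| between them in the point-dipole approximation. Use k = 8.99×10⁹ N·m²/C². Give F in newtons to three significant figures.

On-axis field of dipole 1 at distance r: E = 2kp₁/r³. Force on dipole 2 is F = p₂·dE/dr (gradient along axis).
dE/dr = −6kp₁/r⁴, so |F| = 6kp₁p₂/r⁴ (attractive for aligned moments).
F = 6(8.99×10⁹)(8.30×10⁻¹²)(7.94×10⁻¹²)/(0.0714)⁴ = 1.368×10⁻⁷ N.

F ≈ 1.37×10⁻⁷ N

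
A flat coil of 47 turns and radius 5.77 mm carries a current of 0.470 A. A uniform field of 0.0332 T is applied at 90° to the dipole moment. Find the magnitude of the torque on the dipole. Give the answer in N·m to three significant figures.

τ ≈ 7.67×10⁻⁵ N·m

m = NIA = NIπa² = 47·(0.470)·π·(0.00577)² = 0.00231 A·m².
Torque on a magnetic dipole: τ = mB sinθ.
τ = (0.00231)(0.0332)·sin90° = 7.669×10⁻⁵ N·m.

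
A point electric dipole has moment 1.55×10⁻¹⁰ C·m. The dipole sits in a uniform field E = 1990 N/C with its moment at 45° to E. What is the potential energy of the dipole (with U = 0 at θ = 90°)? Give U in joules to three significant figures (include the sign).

U ≈ -2.18×10⁻⁷ J

U = −p·E = −pE cosθ.
U = −(1.55×10⁻¹⁰)(1990)·cos45° = -2.181×10⁻⁷ J.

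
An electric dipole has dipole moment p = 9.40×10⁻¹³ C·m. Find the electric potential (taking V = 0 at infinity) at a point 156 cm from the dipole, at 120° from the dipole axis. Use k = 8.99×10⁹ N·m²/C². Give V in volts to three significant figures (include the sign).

V ≈ -0.00174 V

The dipole potential is V = kp cosθ / r².
V = (8.99×10⁹)(9.40×10⁻¹³)·cos120° / (1.56)² = -0.001736 V.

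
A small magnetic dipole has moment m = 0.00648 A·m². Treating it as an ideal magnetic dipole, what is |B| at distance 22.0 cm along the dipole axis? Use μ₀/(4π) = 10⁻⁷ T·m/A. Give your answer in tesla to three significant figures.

On axis B = (μ₀/4π)·2m/r³.
B = 2·(10⁻⁷)·(0.00648) / (0.220)³ = 1.217×10⁻⁷ T.

B ≈ 1.22×10⁻⁷ T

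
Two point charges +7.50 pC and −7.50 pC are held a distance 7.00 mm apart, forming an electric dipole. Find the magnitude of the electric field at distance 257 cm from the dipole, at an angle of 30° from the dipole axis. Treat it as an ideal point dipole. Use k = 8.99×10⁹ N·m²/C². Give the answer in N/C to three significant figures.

Dipole moment p = qd = (7.50×10⁻¹² C)(0.00700 m) = 5.25×10⁻¹⁴ C·m.
At angle θ the dipole field magnitude is E = (kp/r³)·√(1 + 3cos²θ).
kp/r³ = (8.99×10⁹)(5.25×10⁻¹⁴) / (2.57)³ = 2.780×10⁻⁵ N/C.
√(1 + 3cos²30°) = √(1 + 3·0.7500) = √3.2500 ≈ 1.8028.
E ≈ 2.780×10⁻⁵ × 1.803 = 5.013×10⁻⁵ N/C.

E ≈ 5.01×10⁻⁵ N/C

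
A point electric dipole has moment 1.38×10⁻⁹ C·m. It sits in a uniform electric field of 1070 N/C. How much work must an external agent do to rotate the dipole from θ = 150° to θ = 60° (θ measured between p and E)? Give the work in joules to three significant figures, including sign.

W_ext = ΔU = U(θ₂) − U(θ₁) = −pE cosθ₂ − (−pE cosθ₁) = pE(cosθ₁ − cosθ₂).
W = (1.38×10⁻⁹)(1070)·(cos150° − cos60°) = (1.477×10⁻⁶)·(-1.3660) = -2.017×10⁻⁶ J.

W ≈ -2.02×10⁻⁶ J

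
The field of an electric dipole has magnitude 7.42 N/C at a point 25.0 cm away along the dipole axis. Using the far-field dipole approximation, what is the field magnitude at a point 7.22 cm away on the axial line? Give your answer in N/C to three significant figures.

Dipole fields scale as 1/r³ in the far field; the geometry is the same at both points.
E₂ = E₁ · (r₁/r₂)³ = 7.42 · (25.0/7.22)³.
(r₁/r₂)³ = (3.463)³ = 41.52.
E₂ ≈ 308.0 N/C.

E ≈ 308 N/C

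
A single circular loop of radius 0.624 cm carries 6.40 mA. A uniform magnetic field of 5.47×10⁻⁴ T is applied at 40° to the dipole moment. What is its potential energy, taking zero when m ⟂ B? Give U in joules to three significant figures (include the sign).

U ≈ -3.28×10⁻¹⁰ J

Magnetic moment m = IA = Iπa² = (0.00640)·π·(0.00624)² = 7.829×10⁻⁷ A·m².
U = −m·B = −mB cosθ.
U = −(7.829×10⁻⁷)(5.47×10⁻⁴)·cos40° = -3.281×10⁻¹⁰ J.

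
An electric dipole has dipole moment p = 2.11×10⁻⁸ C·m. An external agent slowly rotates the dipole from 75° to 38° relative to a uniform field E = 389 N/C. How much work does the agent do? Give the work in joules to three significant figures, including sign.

W ≈ -4.34×10⁻⁶ J

W_ext = ΔU = U(θ₂) − U(θ₁) = −pE cosθ₂ − (−pE cosθ₁) = pE(cosθ₁ − cosθ₂).
W = (2.11×10⁻⁸)(389)·(cos75° − cos38°) = (8.208×10⁻⁶)·(-0.5292) = -4.344×10⁻⁶ J.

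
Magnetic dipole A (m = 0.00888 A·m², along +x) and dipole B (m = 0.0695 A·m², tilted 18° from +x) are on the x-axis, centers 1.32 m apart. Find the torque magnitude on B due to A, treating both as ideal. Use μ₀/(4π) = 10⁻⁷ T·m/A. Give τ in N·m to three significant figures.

Dipole B is on the axis of dipole A, so B₁ there is axial: B₁ = (μ₀/4π)·2m₁/r³ along +x.
B₁ = 2(10⁻⁷)(0.00888)/(1.32)³ = 7.722×10⁻¹⁰ T.
τ = m₂ B₁ sinθ.
τ = (0.0695)(7.722×10⁻¹⁰)·sin18° = 1.658×10⁻¹¹ N·m.

τ ≈ 1.66×10⁻¹¹ N·m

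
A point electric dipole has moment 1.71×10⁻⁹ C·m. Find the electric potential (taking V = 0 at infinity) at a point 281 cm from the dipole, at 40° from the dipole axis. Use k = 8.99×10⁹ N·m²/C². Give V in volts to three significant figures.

V ≈ 1.49 V

The dipole potential is V = kp cosθ / r².
V = (8.99×10⁹)(1.71×10⁻⁹)·cos40° / (2.81)² = 1.491 V.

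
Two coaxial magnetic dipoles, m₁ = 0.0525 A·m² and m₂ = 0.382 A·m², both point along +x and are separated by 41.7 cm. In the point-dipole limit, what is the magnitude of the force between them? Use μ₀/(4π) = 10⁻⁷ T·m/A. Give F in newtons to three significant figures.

F ≈ 3.98×10⁻⁷ N

On-axis B of dipole 1: B = (μ₀/4π)·2m₁/r³. Force on dipole 2: F = m₂·dB/dr.
dB/dr = −(μ₀/4π)·6m₁/r⁴, so |F| = (μ₀/4π)·6m₁m₂/r⁴.
F = 6(10⁻⁷)(0.0525)(0.382)/(0.417)⁴ = 3.980×10⁻⁷ N.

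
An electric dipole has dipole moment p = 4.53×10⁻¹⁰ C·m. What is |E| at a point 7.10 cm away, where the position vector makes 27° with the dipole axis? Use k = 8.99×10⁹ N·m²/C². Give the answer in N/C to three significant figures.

E ≈ 2.09×10⁴ N/C

At angle θ the dipole field magnitude is E = (kp/r³)·√(1 + 3cos²θ).
kp/r³ = (8.99×10⁹)(4.53×10⁻¹⁰) / (0.0710)³ = 1.138×10⁴ N/C.
√(1 + 3cos²27°) = √(1 + 3·0.7939) = √3.3817 ≈ 1.8389.
E ≈ 1.138×10⁴ × 1.839 = 2.092×10⁴ N/C.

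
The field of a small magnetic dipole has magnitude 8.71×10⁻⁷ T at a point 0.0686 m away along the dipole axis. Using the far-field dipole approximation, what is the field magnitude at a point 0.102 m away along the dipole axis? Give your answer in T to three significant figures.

B ≈ 2.65×10⁻⁷ T

Dipole fields scale as 1/r³ in the far field; the geometry is the same at both points.
B₂ = B₁ · (r₁/r₂)³ = 8.71×10⁻⁷ · (0.0686/0.102)³.
(r₁/r₂)³ = (0.6725)³ = 0.3042.
B₂ ≈ 2.650×10⁻⁷ T.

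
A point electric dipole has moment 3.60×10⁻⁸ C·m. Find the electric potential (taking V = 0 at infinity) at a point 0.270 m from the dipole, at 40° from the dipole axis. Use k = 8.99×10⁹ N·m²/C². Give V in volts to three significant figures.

The dipole potential is V = kp cosθ / r².
V = (8.99×10⁹)(3.60×10⁻⁸)·cos40° / (0.270)² = 3401 V.

V ≈ 3400 V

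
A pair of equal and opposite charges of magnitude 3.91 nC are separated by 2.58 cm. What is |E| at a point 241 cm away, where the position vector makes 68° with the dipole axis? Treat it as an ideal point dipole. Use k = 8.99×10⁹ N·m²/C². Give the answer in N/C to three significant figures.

Dipole moment p = qd = (3.91×10⁻⁹ C)(0.0258 m) = 1.009×10⁻¹⁰ C·m.
At angle θ the dipole field magnitude is E = (kp/r³)·√(1 + 3cos²θ).
kp/r³ = (8.99×10⁹)(1.009×10⁻¹⁰) / (2.41)³ = 0.06480 N/C.
√(1 + 3cos²68°) = √(1 + 3·0.1403) = √1.4210 ≈ 1.1921.
E ≈ 0.06480 × 1.192 = 0.07725 N/C.

E ≈ 0.0772 N/C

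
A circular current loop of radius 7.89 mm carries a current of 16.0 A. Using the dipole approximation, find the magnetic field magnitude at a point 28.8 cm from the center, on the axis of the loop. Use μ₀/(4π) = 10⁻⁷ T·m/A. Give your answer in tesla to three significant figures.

Magnetic moment m = IA = Iπa² = (16.0)·π·(0.00789)² = 0.003129 A·m².
On axis B = (μ₀/4π)·2m/r³.
B = 2·(10⁻⁷)·(0.003129) / (0.288)³ = 2.620×10⁻⁸ T.

B ≈ 2.62×10⁻⁸ T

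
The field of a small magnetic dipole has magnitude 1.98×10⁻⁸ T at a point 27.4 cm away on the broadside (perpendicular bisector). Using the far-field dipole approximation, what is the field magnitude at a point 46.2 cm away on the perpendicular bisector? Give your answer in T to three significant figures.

B ≈ 4.13×10⁻⁹ T

Dipole fields scale as 1/r³ in the far field; the geometry is the same at both points.
B₂ = B₁ · (r₁/r₂)³ = 1.98×10⁻⁸ · (27.4/46.2)³.
(r₁/r₂)³ = (0.5931)³ = 0.2086.
B₂ ≈ 4.130×10⁻⁹ T.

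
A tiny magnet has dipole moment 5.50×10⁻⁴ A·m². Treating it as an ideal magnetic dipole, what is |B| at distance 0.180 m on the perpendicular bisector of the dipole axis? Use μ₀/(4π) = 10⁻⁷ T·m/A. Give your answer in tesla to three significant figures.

B ≈ 9.43×10⁻⁹ T

In the equatorial plane B = (μ₀/4π)·m/r³ (half the axial value).
B = (10⁻⁷)·(5.50×10⁻⁴) / (0.180)³ = 9.431×10⁻⁹ T.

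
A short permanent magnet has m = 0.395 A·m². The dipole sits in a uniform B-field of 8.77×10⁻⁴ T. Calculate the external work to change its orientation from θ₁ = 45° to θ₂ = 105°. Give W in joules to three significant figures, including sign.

W ≈ 3.35×10⁻⁴ J

W_ext = ΔU = −mB cosθ₂ + mB cosθ₁ = mB(cosθ₁ − cosθ₂).
W = (0.395)(8.77×10⁻⁴)·(cos45° − cos105°) = (3.464×10⁻⁴)·(+0.9659) = 3.346×10⁻⁴ J.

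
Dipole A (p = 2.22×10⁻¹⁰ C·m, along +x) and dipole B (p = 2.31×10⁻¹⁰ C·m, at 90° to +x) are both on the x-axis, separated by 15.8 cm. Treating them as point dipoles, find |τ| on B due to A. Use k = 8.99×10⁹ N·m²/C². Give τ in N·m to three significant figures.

The second dipole sits on the axis of the first, so the field there is axial: E₁ = 2kp₁/r³ along +x.
E₁ = 2(8.99×10⁹)(2.22×10⁻¹⁰)/(0.158)³ = 1012 N/C.
Torque on the second dipole: τ = p₂ E₁ sinθ.
τ = (2.31×10⁻¹⁰)(1012)·sin90° = 2.338×10⁻⁷ N·m.

τ ≈ 2.34×10⁻⁷ N·m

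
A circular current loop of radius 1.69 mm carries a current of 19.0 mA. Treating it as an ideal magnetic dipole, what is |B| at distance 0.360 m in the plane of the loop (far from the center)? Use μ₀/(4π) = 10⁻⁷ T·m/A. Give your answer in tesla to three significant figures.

Magnetic moment m = IA = Iπa² = (0.0190)·π·(0.00169)² = 1.705×10⁻⁷ A·m².
In the equatorial plane B = (μ₀/4π)·m/r³ (half the axial value).
B = (10⁻⁷)·(1.705×10⁻⁷) / (0.360)³ = 3.654×10⁻¹³ T.

B ≈ 3.65×10⁻¹³ T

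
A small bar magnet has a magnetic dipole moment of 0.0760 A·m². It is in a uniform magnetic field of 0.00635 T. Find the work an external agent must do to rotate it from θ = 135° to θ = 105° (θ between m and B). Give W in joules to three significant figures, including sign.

W_ext = ΔU = −mB cosθ₂ + mB cosθ₁ = mB(cosθ₁ − cosθ₂).
W = (0.0760)(0.00635)·(cos135° − cos105°) = (4.826×10⁻⁴)·(-0.4483) = -2.163×10⁻⁴ J.

W ≈ -2.16×10⁻⁴ J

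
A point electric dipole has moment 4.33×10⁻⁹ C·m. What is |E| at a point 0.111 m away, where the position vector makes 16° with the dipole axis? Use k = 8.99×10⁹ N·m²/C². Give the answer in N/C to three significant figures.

At angle θ the dipole field magnitude is E = (kp/r³)·√(1 + 3cos²θ).
kp/r³ = (8.99×10⁹)(4.33×10⁻⁹) / (0.111)³ = 2.846×10⁴ N/C.
√(1 + 3cos²16°) = √(1 + 3·0.9240) = √3.7721 ≈ 1.9422.
E ≈ 2.846×10⁴ × 1.942 = 5.528×10⁴ N/C.

E ≈ 5.53×10⁴ N/C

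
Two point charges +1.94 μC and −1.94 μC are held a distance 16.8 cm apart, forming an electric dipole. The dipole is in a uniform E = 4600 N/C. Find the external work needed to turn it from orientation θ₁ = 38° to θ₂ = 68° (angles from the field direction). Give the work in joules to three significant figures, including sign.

W ≈ 6.20×10⁻⁴ J

Dipole moment p = qd = (1.94×10⁻⁶ C)(0.168 m) = 3.259×10⁻⁷ C·m.
W_ext = ΔU = U(θ₂) − U(θ₁) = −pE cosθ₂ − (−pE cosθ₁) = pE(cosθ₁ − cosθ₂).
W = (3.259×10⁻⁷)(4600)·(cos38° − cos68°) = (0.001499)·(+0.4134) = 6.198×10⁻⁴ J.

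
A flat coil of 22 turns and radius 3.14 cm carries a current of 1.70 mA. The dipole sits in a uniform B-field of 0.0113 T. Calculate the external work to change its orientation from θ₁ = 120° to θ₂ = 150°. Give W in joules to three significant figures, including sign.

W ≈ 4.79×10⁻⁷ J

m = NIA = NIπa² = 22·(0.00170)·π·(0.0314)² = 1.158×10⁻⁴ A·m².
W_ext = ΔU = −mB cosθ₂ + mB cosθ₁ = mB(cosθ₁ − cosθ₂).
W = (1.158×10⁻⁴)(0.0113)·(cos120° − cos150°) = (1.309×10⁻⁶)·(+0.3660) = 4.790×10⁻⁷ J.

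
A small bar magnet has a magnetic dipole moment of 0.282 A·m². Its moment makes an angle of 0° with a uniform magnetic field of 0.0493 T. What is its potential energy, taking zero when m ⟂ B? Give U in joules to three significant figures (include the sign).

U ≈ -0.0139 J

U = −m·B = −mB cosθ.
U = −(0.282)(0.0493)·cos0° = -0.01390 J.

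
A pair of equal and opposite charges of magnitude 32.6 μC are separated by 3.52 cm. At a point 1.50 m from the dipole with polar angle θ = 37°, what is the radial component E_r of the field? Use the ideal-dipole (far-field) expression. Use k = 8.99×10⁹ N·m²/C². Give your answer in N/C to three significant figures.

Dipole moment p = qd = (3.26×10⁻⁵ C)(0.0352 m) = 1.148×10⁻⁶ C·m.
For a dipole, E_r = (2kp cosθ)/r³.
kp/r³ = (8.99×10⁹)(1.148×10⁻⁶)/(1.50)³ = 3058 N/C.
E_r = 2·3058·cos37° = 4884 N/C.

E_r ≈ 4880 N/C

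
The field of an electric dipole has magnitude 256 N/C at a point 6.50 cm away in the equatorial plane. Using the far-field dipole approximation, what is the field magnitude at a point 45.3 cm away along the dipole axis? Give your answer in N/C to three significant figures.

Dipole fields scale as 1/r³ in the far field.
The axial field is twice the equatorial field at the same r, so the geometry factor is 2/1.
E₂ = E₁ · (2/1) · (r₁/r₂)³ = 256 · 2 · (6.50/45.3)³.
(r₁/r₂)³ = (0.1435)³ = 0.002954.
E₂ ≈ 1.513 N/C.

E ≈ 1.51 N/C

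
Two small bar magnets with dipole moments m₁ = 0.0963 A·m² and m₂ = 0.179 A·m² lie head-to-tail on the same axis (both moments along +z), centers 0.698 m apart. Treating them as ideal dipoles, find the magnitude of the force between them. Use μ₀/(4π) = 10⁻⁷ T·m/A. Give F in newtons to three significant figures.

F ≈ 4.36×10⁻⁸ N

On-axis B of dipole 1: B = (μ₀/4π)·2m₁/r³. Force on dipole 2: F = m₂·dB/dr.
dB/dr = −(μ₀/4π)·6m₁/r⁴, so |F| = (μ₀/4π)·6m₁m₂/r⁴.
F = 6(10⁻⁷)(0.0963)(0.179)/(0.698)⁴ = 4.357×10⁻⁸ N.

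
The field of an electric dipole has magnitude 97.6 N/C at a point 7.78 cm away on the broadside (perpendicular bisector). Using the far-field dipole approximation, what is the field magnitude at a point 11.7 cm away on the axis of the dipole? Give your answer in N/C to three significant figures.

Dipole fields scale as 1/r³ in the far field.
The axial field is twice the equatorial field at the same r, so the geometry factor is 2/1.
E₂ = E₁ · (2/1) · (r₁/r₂)³ = 97.6 · 2 · (7.78/11.7)³.
(r₁/r₂)³ = (0.665)³ = 0.294.
E₂ ≈ 57.39 N/C.

E ≈ 57.4 N/C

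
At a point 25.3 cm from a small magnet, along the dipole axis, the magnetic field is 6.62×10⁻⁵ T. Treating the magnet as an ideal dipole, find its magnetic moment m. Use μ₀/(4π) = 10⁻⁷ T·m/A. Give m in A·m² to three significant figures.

On axis B = (μ₀/4π)·2m/r³, so m = Br³·4π/(μ₀·2).
m = (6.62×10⁻⁵)·(0.253)³ / (2·10⁻⁷) = 5.360 A·m².

m ≈ 5.36 A·m²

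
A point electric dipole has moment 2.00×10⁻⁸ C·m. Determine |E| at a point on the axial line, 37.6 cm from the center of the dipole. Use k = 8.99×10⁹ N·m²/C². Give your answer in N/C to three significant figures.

On the dipole axis E = 2kp/r³.
E = 2·(8.99×10⁹)(2.00×10⁻⁸) / (0.376)³ = 6765 N/C.

E ≈ 6760 N/C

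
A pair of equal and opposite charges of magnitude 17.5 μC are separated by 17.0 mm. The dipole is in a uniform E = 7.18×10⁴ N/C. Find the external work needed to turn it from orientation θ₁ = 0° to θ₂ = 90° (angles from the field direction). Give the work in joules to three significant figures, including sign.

W ≈ 0.0214 J

Dipole moment p = qd = (1.75×10⁻⁵ C)(0.0170 m) = 2.975×10⁻⁷ C·m.
W_ext = ΔU = U(θ₂) − U(θ₁) = −pE cosθ₂ − (−pE cosθ₁) = pE(cosθ₁ − cosθ₂).
W = (2.975×10⁻⁷)(7.18×10⁴)·(cos0° − cos90°) = (0.02136)·(+1.0000) = 0.02136 J.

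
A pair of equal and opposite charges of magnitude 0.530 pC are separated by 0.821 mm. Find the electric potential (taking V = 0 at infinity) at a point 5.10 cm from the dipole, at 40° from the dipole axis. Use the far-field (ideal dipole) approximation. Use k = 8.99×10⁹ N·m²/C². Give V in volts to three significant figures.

Dipole moment p = qd = (5.30×10⁻¹³ C)(8.21×10⁻⁴ m) = 4.351×10⁻¹⁶ C·m.
The dipole potential is V = kp cosθ / r².
V = (8.99×10⁹)(4.351×10⁻¹⁶)·cos40° / (0.0510)² = 0.001152 V.

V ≈ 0.00115 V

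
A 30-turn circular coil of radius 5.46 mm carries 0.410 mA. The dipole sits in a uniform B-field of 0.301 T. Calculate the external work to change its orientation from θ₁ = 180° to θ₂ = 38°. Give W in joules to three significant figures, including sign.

m = NIA = NIπa² = 30·(4.10×10⁻⁴)·π·(0.00546)² = 1.152×10⁻⁶ A·m².
W_ext = ΔU = −mB cosθ₂ + mB cosθ₁ = mB(cosθ₁ − cosθ₂).
W = (1.152×10⁻⁶)(0.301)·(cos180° − cos38°) = (3.468×10⁻⁷)·(-1.7880) = -6.200×10⁻⁷ J.

W ≈ -6.20×10⁻⁷ J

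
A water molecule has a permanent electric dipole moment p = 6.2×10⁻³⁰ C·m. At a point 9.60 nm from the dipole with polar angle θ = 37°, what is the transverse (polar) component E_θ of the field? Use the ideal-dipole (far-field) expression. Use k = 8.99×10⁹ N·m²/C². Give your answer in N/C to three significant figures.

E_θ ≈ 3.79×10⁴ N/C

For a dipole, E_θ = (kp sinθ)/r³.
kp/r³ = (8.99×10⁹)(6.20×10⁻³⁰)/(9.60×10⁻⁹)³ = 6.300×10⁴ N/C.
E_θ = 6.300×10⁴·sin37° = 3.791×10⁴ N/C.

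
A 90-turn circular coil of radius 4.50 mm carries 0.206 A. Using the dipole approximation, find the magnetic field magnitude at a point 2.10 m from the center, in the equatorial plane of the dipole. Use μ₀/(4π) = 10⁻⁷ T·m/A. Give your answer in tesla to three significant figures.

B ≈ 1.27×10⁻¹¹ T

m = NIA = NIπa² = 90·(0.206)·π·(0.00450)² = 0.001179 A·m².
In the equatorial plane B = (μ₀/4π)·m/r³ (half the axial value).
B = (10⁻⁷)·(0.001179) / (2.10)³ = 1.273×10⁻¹¹ T.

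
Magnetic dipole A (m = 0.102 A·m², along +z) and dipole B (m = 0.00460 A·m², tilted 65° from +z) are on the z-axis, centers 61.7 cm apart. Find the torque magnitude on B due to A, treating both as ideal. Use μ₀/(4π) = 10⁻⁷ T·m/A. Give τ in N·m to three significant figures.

Dipole B is on the axis of dipole A, so B₁ there is axial: B₁ = (μ₀/4π)·2m₁/r³ along +z.
B₁ = 2(10⁻⁷)(0.102)/(0.617)³ = 8.685×10⁻⁸ T.
τ = m₂ B₁ sinθ.
τ = (0.00460)(8.685×10⁻⁸)·sin65° = 3.621×10⁻¹⁰ N·m.

τ ≈ 3.62×10⁻¹⁰ N·m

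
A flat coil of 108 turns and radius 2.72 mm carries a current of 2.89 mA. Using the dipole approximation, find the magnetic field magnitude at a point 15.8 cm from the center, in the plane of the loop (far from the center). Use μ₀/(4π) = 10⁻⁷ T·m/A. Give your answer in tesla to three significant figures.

m = NIA = NIπa² = 108·(0.00289)·π·(0.00272)² = 7.255×10⁻⁶ A·m².
In the equatorial plane B = (μ₀/4π)·m/r³ (half the axial value).
B = (10⁻⁷)·(7.255×10⁻⁶) / (0.158)³ = 1.839×10⁻¹⁰ T.

B ≈ 1.84×10⁻¹⁰ T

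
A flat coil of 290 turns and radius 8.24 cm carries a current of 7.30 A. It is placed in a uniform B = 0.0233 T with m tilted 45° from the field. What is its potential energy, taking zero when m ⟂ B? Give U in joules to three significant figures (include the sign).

m = NIA = NIπa² = 290·(7.30)·π·(0.0824)² = 45.16 A·m².
U = −m·B = −mB cosθ.
U = −(45.16)(0.0233)·cos45° = -0.7440 J.

U ≈ -0.744 J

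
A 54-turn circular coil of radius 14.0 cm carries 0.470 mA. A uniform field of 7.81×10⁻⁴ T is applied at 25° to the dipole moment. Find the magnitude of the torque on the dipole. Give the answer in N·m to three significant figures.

τ ≈ 5.16×10⁻⁷ N·m

m = NIA = NIπa² = 54·(4.70×10⁻⁴)·π·(0.140)² = 0.001563 A·m².
Torque on a magnetic dipole: τ = mB sinθ.
τ = (0.001563)(7.81×10⁻⁴)·sin25° = 5.159×10⁻⁷ N·m.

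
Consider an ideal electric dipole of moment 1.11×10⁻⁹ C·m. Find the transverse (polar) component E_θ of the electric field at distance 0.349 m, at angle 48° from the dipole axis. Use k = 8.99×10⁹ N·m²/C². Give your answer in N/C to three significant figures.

For a dipole, E_θ = (kp sinθ)/r³.
kp/r³ = (8.99×10⁹)(1.11×10⁻⁹)/(0.349)³ = 234.8 N/C.
E_θ = 234.8·sin48° = 174.5 N/C.

E_θ ≈ 174 N/C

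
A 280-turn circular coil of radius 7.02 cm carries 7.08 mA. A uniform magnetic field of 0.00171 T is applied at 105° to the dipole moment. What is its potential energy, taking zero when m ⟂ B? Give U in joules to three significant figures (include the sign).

U ≈ 1.36×10⁻⁵ J

m = NIA = NIπa² = 280·(0.00708)·π·(0.0702)² = 0.03069 A·m².
U = −m·B = −mB cosθ.
U = −(0.03069)(0.00171)·cos105° = 1.358×10⁻⁵ J.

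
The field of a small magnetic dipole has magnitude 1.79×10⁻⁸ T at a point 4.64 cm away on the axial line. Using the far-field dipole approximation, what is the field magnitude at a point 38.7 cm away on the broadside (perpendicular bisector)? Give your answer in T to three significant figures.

B ≈ 1.54×10⁻¹¹ T

Dipole fields scale as 1/r³ in the far field.
The axial field is twice the equatorial field at the same r, so the geometry factor is 1/2.
B₂ = B₁ · (1/2) · (r₁/r₂)³ = 1.79×10⁻⁸ · 0.5 · (4.64/38.7)³.
(r₁/r₂)³ = (0.1199)³ = 0.001724.
B₂ ≈ 1.543×10⁻¹¹ T.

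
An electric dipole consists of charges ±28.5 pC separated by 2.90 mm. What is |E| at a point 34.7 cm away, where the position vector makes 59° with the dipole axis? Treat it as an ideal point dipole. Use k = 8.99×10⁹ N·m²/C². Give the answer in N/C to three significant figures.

Dipole moment p = qd = (2.85×10⁻¹¹ C)(0.00290 m) = 8.265×10⁻¹⁴ C·m.
At angle θ the dipole field magnitude is E = (kp/r³)·√(1 + 3cos²θ).
kp/r³ = (8.99×10⁹)(8.265×10⁻¹⁴) / (0.347)³ = 0.01778 N/C.
√(1 + 3cos²59°) = √(1 + 3·0.2653) = √1.7958 ≈ 1.3401.
E ≈ 0.01778 × 1.340 = 0.02383 N/C.

E ≈ 0.0238 N/C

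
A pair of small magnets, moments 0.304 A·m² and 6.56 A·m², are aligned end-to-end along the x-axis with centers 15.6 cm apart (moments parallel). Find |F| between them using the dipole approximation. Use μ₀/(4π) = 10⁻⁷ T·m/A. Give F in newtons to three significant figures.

On-axis B of dipole 1: B = (μ₀/4π)·2m₁/r³. Force on dipole 2: F = m₂·dB/dr.
dB/dr = −(μ₀/4π)·6m₁/r⁴, so |F| = (μ₀/4π)·6m₁m₂/r⁴.
F = 6(10⁻⁷)(0.304)(6.56)/(0.156)⁴ = 0.002020 N.

F ≈ 0.00202 N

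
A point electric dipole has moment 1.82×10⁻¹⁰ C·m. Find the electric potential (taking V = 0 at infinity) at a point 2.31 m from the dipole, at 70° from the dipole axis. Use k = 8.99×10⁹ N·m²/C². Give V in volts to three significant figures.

V ≈ 0.105 V

The dipole potential is V = kp cosθ / r².
V = (8.99×10⁹)(1.82×10⁻¹⁰)·cos70° / (2.31)² = 0.1049 V.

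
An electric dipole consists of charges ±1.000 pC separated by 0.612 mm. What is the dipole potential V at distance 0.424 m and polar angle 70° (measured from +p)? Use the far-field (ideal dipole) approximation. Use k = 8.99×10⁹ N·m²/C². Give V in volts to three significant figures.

Dipole moment p = qd = (1.00×10⁻¹² C)(6.12×10⁻⁴ m) = 6.12×10⁻¹⁶ C·m.
The dipole potential is V = kp cosθ / r².
V = (8.99×10⁹)(6.12×10⁻¹⁶)·cos70° / (0.424)² = 1.047×10⁻⁵ V.

V ≈ 1.05×10⁻⁵ V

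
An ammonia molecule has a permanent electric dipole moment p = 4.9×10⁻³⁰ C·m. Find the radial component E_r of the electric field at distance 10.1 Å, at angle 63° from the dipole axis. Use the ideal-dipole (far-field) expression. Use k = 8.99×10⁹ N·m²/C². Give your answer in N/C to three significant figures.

E_r ≈ 3.88×10⁷ N/C

For a dipole, E_r = (2kp cosθ)/r³.
kp/r³ = (8.99×10⁹)(4.90×10⁻³⁰)/(1.01×10⁻⁹)³ = 4.276×10⁷ N/C.
E_r = 2·4.276×10⁷·cos63° = 3.882×10⁷ N/C.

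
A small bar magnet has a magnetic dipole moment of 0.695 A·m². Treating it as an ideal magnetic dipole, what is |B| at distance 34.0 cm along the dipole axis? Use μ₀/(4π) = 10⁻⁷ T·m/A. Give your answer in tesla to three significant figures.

B ≈ 3.54×10⁻⁶ T

On axis B = (μ₀/4π)·2m/r³.
B = 2·(10⁻⁷)·(0.695) / (0.340)³ = 3.537×10⁻⁶ T.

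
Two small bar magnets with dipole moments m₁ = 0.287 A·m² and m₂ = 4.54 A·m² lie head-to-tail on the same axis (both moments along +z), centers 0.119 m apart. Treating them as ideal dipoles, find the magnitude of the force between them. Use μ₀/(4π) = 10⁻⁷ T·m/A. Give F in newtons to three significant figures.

On-axis B of dipole 1: B = (μ₀/4π)·2m₁/r³. Force on dipole 2: F = m₂·dB/dr.
dB/dr = −(μ₀/4π)·6m₁/r⁴, so |F| = (μ₀/4π)·6m₁m₂/r⁴.
F = 6(10⁻⁷)(0.287)(4.54)/(0.119)⁴ = 0.003899 N.

F ≈ 0.00390 N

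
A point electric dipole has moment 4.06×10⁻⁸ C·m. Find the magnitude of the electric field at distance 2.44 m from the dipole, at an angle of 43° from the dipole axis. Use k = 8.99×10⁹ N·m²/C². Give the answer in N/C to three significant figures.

At angle θ the dipole field magnitude is E = (kp/r³)·√(1 + 3cos²θ).
kp/r³ = (8.99×10⁹)(4.06×10⁻⁸) / (2.44)³ = 25.13 N/C.
√(1 + 3cos²43°) = √(1 + 3·0.5349) = √2.6046 ≈ 1.6139.
E ≈ 25.13 × 1.614 = 40.55 N/C.

E ≈ 40.5 N/C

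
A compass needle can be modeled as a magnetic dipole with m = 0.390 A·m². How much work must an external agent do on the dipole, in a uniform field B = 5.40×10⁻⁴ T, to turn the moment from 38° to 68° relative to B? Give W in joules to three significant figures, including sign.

W_ext = ΔU = −mB cosθ₂ + mB cosθ₁ = mB(cosθ₁ − cosθ₂).
W = (0.390)(5.40×10⁻⁴)·(cos38° − cos68°) = (2.106×10⁻⁴)·(+0.4134) = 8.706×10⁻⁵ J.

W ≈ 8.71×10⁻⁵ J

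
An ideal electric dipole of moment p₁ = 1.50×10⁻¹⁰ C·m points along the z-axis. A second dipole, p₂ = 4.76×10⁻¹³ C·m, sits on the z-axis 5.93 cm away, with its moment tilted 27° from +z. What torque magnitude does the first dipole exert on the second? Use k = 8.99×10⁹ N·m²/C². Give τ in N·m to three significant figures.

τ ≈ 2.79×10⁻⁹ N·m

The second dipole sits on the axis of the first, so the field there is axial: E₁ = 2kp₁/r³ along +z.
E₁ = 2(8.99×10⁹)(1.50×10⁻¹⁰)/(0.0593)³ = 1.293×10⁴ N/C.
Torque on the second dipole: τ = p₂ E₁ sinθ.
τ = (4.76×10⁻¹³)(1.293×10⁴)·sin27° = 2.795×10⁻⁹ N·m.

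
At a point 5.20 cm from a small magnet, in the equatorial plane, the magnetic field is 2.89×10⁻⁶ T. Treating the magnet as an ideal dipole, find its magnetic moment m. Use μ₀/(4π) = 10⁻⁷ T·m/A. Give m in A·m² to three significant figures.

In the equatorial plane B = (μ₀/4π)·m/r³, so m = Br³·4π/(μ₀).
m = (2.89×10⁻⁶)·(0.0520)³ / (10⁻⁷) = 0.004064 A·m².

m ≈ 0.00406 A·m²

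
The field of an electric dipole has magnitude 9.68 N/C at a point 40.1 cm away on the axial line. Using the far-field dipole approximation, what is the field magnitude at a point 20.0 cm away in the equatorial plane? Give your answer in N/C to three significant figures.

Dipole fields scale as 1/r³ in the far field.
The axial field is twice the equatorial field at the same r, so the geometry factor is 1/2.
E₂ = E₁ · (1/2) · (r₁/r₂)³ = 9.68 · 0.5 · (40.1/20.0)³.
(r₁/r₂)³ = (2.005)³ = 8.06.
E₂ ≈ 39.01 N/C.

E ≈ 39.0 N/C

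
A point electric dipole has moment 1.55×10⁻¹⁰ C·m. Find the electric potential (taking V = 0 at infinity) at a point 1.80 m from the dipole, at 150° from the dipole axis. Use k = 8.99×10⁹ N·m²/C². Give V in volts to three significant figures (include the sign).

The dipole potential is V = kp cosθ / r².
V = (8.99×10⁹)(1.55×10⁻¹⁰)·cos150° / (1.80)² = -0.3725 V.

V ≈ -0.372 V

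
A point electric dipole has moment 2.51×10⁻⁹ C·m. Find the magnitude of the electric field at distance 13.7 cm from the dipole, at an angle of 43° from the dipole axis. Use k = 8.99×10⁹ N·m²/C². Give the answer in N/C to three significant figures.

E ≈ 1.42×10⁴ N/C

At angle θ the dipole field magnitude is E = (kp/r³)·√(1 + 3cos²θ).
kp/r³ = (8.99×10⁹)(2.51×10⁻⁹) / (0.137)³ = 8775 N/C.
√(1 + 3cos²43°) = √(1 + 3·0.5349) = √2.6046 ≈ 1.6139.
E ≈ 8775 × 1.614 = 1.416×10⁴ N/C.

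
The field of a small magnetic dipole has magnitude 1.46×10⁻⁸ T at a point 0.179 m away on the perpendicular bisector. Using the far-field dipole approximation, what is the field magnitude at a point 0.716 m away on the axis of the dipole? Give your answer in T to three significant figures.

Dipole fields scale as 1/r³ in the far field.
The axial field is twice the equatorial field at the same r, so the geometry factor is 2/1.
B₂ = B₁ · (2/1) · (r₁/r₂)³ = 1.46×10⁻⁸ · 2 · (0.179/0.716)³.
(r₁/r₂)³ = (0.25)³ = 0.01562.
B₂ ≈ 4.562×10⁻¹⁰ T.

B ≈ 4.56×10⁻¹⁰ T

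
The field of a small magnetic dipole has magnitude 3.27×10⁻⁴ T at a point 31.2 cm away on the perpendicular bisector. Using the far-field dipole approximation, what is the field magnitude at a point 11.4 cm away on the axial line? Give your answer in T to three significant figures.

B ≈ 0.0134 T

Dipole fields scale as 1/r³ in the far field.
The axial field is twice the equatorial field at the same r, so the geometry factor is 2/1.
B₂ = B₁ · (2/1) · (r₁/r₂)³ = 3.27×10⁻⁴ · 2 · (31.2/11.4)³.
(r₁/r₂)³ = (2.737)³ = 20.5.
B₂ ≈ 0.01341 T.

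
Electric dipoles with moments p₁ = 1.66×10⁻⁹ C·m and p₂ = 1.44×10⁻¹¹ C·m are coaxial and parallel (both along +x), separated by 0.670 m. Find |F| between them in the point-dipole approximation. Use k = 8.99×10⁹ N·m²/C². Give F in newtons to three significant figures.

F ≈ 6.40×10⁻⁹ N

On-axis field of dipole 1 at distance r: E = 2kp₁/r³. Force on dipole 2 is F = p₂·dE/dr (gradient along axis).
dE/dr = −6kp₁/r⁴, so |F| = 6kp₁p₂/r⁴ (attractive for aligned moments).
F = 6(8.99×10⁹)(1.66×10⁻⁹)(1.44×10⁻¹¹)/(0.670)⁴ = 6.399×10⁻⁹ N.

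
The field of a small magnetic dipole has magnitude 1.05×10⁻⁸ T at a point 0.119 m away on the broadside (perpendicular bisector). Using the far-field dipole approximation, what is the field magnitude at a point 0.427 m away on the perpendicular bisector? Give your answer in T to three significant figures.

Dipole fields scale as 1/r³ in the far field; the geometry is the same at both points.
B₂ = B₁ · (r₁/r₂)³ = 1.05×10⁻⁸ · (0.119/0.427)³.
(r₁/r₂)³ = (0.2787)³ = 0.02164.
B₂ ≈ 2.273×10⁻¹⁰ T.

B ≈ 2.27×10⁻¹⁰ T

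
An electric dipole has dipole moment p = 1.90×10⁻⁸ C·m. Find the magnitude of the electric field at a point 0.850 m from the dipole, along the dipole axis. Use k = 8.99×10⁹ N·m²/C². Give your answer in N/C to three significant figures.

E ≈ 556 N/C

On the dipole axis E = 2kp/r³.
E = 2·(8.99×10⁹)(1.90×10⁻⁸) / (0.850)³ = 556.3 N/C.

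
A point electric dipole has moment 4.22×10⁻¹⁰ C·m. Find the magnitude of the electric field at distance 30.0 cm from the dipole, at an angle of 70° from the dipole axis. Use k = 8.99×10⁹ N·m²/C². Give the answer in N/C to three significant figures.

At angle θ the dipole field magnitude is E = (kp/r³)·√(1 + 3cos²θ).
kp/r³ = (8.99×10⁹)(4.22×10⁻¹⁰) / (0.300)³ = 140.5 N/C.
√(1 + 3cos²70°) = √(1 + 3·0.1170) = √1.3509 ≈ 1.1623.
E ≈ 140.5 × 1.162 = 163.3 N/C.

E ≈ 163 N/C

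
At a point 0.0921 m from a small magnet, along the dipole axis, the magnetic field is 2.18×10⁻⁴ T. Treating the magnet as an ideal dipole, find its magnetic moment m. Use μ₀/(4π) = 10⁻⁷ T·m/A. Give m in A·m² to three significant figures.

m ≈ 0.852 A·m²

On axis B = (μ₀/4π)·2m/r³, so m = Br³·4π/(μ₀·2).
m = (2.18×10⁻⁴)·(0.0921)³ / (2·10⁻⁷) = 0.8515 A·m².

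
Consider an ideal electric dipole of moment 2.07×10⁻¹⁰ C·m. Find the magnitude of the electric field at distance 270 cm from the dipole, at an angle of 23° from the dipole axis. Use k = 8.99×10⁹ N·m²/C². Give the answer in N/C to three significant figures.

E ≈ 0.178 N/C

At angle θ the dipole field magnitude is E = (kp/r³)·√(1 + 3cos²θ).
kp/r³ = (8.99×10⁹)(2.07×10⁻¹⁰) / (2.70)³ = 0.09455 N/C.
√(1 + 3cos²23°) = √(1 + 3·0.8473) = √3.5420 ≈ 1.8820.
E ≈ 0.09455 × 1.882 = 0.1779 N/C.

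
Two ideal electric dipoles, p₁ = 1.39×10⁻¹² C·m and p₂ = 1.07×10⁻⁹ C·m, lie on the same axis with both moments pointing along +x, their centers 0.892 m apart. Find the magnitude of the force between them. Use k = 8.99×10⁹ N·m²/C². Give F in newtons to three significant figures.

On-axis field of dipole 1 at distance r: E = 2kp₁/r³. Force on dipole 2 is F = p₂·dE/dr (gradient along axis).
dE/dr = −6kp₁/r⁴, so |F| = 6kp₁p₂/r⁴ (attractive for aligned moments).
F = 6(8.99×10⁹)(1.39×10⁻¹²)(1.07×10⁻⁹)/(0.892)⁴ = 1.267×10⁻¹⁰ N.

F ≈ 1.27×10⁻¹⁰ N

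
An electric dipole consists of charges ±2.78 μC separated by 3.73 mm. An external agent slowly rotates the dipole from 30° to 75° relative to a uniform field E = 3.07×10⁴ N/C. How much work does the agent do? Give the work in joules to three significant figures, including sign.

W ≈ 1.93×10⁻⁴ J

Dipole moment p = qd = (2.78×10⁻⁶ C)(0.00373 m) = 1.037×10⁻⁸ C·m.
W_ext = ΔU = U(θ₂) − U(θ₁) = −pE cosθ₂ − (−pE cosθ₁) = pE(cosθ₁ − cosθ₂).
W = (1.037×10⁻⁸)(3.07×10⁴)·(cos30° − cos75°) = (3.184×10⁻⁴)·(+0.6072) = 1.933×10⁻⁴ J.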